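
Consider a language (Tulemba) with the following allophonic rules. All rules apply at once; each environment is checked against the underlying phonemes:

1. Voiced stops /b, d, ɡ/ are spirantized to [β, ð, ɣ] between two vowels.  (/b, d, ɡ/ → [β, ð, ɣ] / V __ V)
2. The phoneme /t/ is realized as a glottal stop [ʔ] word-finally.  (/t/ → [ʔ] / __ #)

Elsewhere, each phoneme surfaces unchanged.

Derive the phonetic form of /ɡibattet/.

/ɡ/ (word-initial) is in the target of rule 1 but the environment (between two vowels) is not met → [ɡ].
/i/ stays [i].
/b/ meets the environment for rule 1 (between two vowels) → [β].
/a/ (between /b/ and /t/) is unaffected → [a].
/t/ — between /a/ and /t/; rule 2 does not apply here → [t].
/t/ (between /t/ and /e/): rule 2 targets it, but not word-finally → unchanged [t].
/e/ (between /t/ and /t/): no rule targets it → [e].
/t/ (word-final) occurs word-finally → [ʔ] by rule 2.

[ɡiβatteʔ]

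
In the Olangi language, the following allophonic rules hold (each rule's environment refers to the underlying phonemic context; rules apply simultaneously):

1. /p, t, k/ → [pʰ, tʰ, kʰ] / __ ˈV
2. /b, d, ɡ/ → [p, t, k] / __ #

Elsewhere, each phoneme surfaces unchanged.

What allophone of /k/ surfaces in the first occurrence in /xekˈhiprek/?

[k]

/k/ — between /e/ and /h/; rule 1 does not apply here → [k].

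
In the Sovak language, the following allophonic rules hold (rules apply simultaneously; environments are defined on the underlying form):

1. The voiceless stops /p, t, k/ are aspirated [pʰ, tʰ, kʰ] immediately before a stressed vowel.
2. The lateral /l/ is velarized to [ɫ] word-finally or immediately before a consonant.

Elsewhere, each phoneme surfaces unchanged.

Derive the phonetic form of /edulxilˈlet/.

[eduɫxiɫˈlet]

/e/ stays [e].
/d/ — not in any rule's target class → [d].
/u/ stays [u].
/l/ (between /u/ and /x/): word-finally or immediately before a consonant, so rule 2 applies → [ɫ].
/x/ — not in any rule's target class → [x].
/i/ (between /x/ and /l/) is unaffected → [i].
Rule 2 applies to /l/ (between /i/ and /l/: word-finally or immediately before a consonant) → [ɫ].
/l/ (between /l/ and /e/) is in the target of rule 2 but the environment (word-finally or immediately before a consonant) is not met → [l].
/e/ (between /l/ and /t/): no rule targets it → [e].
/t/ (word-final) is in the target of rule 1 but the environment (immediately before a stressed vowel) is not met → [t].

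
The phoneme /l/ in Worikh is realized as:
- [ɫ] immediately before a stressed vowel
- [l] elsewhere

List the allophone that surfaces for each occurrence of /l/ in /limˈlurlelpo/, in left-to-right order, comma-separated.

[l], [ɫ], [l], [l]

Occurrence 1 (position 1): no conditioning environment matches → elsewhere allophone [l].
Occurrence 2 (position 4): immediately before a stressed vowel → [ɫ].
Occurrence 3 (position 7): no conditioning environment matches → elsewhere allophone [l].
Occurrence 4 (position 9): no conditioning environment matches → elsewhere allophone [l].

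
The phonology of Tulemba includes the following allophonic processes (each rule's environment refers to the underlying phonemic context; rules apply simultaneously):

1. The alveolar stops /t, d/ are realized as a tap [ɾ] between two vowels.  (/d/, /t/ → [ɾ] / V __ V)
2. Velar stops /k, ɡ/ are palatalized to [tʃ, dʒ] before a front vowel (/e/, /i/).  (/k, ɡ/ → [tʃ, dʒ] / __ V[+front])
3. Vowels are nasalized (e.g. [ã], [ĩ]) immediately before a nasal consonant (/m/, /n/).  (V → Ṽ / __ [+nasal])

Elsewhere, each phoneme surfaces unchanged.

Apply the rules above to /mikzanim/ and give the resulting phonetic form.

/i/ (between /m/ and /k/): rule 3 targets it, but not before a nasal consonant → unchanged [i].
/k/ (between /i/ and /z/) fails the environment for rule 2, so it stays [k].
/a/ (between /z/ and /n/) occurs before a nasal consonant → [ã] by rule 3.
/i/ (between /n/ and /m/): before a nasal consonant, so rule 3 applies → [ĩ].

[mikzãnĩm]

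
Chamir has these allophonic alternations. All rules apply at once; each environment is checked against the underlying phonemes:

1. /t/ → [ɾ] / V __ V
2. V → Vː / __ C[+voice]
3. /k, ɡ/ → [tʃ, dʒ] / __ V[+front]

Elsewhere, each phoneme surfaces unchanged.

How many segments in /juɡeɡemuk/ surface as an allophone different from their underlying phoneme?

5

Segments that undergo a rule: /u/ → [uː] (rule 2); /ɡ/ → [dʒ] (rule 3); /e/ → [eː] (rule 2); /ɡ/ → [dʒ] (rule 3); /e/ → [eː] (rule 2).
All other segments surface unchanged.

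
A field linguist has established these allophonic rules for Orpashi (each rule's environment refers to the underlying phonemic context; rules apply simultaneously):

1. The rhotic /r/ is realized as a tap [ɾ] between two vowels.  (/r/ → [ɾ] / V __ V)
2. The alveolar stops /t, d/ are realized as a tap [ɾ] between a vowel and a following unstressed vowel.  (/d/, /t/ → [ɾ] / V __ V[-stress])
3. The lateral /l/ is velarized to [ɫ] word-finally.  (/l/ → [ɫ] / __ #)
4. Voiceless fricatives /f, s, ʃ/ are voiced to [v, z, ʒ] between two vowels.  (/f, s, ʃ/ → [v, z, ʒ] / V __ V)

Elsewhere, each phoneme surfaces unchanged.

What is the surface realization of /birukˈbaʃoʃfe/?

[biɾukˈbaʒoʃfe]

/r/ meets the environment for rule 1 (between two vowels) → [ɾ].
Rule 4 applies to /ʃ/ (between /a/ and /o/: between two vowels) → [ʒ].
/ʃ/ (between /o/ and /f/): rule 4 targets it, but not between two vowels → unchanged [ʃ].
/f/ (between /ʃ/ and /e/): rule 4 targets it, but not between two vowels → unchanged [f].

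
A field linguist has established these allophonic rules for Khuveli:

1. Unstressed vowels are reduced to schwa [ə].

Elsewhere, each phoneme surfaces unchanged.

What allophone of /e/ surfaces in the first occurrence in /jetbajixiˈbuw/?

Rule 1 applies to /e/ (between /j/ and /t/: in an unstressed syllable) → [ə].

[ə]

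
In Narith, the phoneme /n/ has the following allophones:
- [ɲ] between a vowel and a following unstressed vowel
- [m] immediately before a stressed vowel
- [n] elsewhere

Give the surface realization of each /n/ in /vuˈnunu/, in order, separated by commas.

[m], [ɲ]

Occurrence 1 (position 3): immediately before a stressed vowel → [m].
Occurrence 2 (position 5): between a vowel and a following unstressed vowel → [ɲ].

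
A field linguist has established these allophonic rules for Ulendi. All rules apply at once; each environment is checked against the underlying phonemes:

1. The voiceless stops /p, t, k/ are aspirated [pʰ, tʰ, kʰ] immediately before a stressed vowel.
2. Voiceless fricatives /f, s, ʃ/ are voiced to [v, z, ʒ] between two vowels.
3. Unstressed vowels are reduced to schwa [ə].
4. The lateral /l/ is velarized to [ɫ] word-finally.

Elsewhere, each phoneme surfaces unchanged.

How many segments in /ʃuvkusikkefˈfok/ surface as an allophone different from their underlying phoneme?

Segments that undergo a rule: /u/ → [ə] (rule 3); /u/ → [ə] (rule 3); /s/ → [z] (rule 2); /i/ → [ə] (rule 3); /e/ → [ə] (rule 3).
All other segments surface unchanged.

5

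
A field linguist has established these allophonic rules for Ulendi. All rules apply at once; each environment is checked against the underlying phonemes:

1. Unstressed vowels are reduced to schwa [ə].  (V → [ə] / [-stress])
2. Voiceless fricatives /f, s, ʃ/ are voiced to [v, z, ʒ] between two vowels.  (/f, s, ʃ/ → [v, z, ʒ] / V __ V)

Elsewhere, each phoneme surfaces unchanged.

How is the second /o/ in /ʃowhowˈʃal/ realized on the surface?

/o/ meets the environment for rule 1 (in an unstressed syllable) → [ə].

[ə]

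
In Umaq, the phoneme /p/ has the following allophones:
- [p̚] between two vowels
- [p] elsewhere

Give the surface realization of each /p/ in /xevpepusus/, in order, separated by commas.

Occurrence 1 (position 4): no conditioning environment matches → elsewhere allophone [p].
Occurrence 2 (position 6): between two vowels → [p̚].

[p], [p̚]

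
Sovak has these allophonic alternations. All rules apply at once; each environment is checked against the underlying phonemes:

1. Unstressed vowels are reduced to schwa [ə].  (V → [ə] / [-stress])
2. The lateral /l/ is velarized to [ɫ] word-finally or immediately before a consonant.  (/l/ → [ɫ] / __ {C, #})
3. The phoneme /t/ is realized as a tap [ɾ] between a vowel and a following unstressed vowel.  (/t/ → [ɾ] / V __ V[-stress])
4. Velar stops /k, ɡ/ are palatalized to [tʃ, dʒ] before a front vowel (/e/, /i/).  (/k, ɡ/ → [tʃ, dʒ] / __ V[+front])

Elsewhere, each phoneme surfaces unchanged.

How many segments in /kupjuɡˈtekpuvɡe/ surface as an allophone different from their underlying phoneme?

Segments that undergo a rule: /u/ → [ə] (rule 1); /u/ → [ə] (rule 1); /u/ → [ə] (rule 1); /ɡ/ → [dʒ] (rule 4); /e/ → [ə] (rule 1).
All other segments surface unchanged.

5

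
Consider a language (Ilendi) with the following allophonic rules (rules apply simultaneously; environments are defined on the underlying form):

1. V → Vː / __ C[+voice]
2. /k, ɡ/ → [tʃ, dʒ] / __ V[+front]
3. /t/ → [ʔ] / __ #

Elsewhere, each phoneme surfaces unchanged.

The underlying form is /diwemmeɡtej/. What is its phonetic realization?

/i/ (between /d/ and /w/): before a voiced consonant, so rule 1 applies → [iː].
/e/ (between /w/ and /m/) occurs before a voiced consonant → [eː] by rule 1.
/e/ meets the environment for rule 1 (before a voiced consonant) → [eː].
/ɡ/ (between /e/ and /t/) fails the environment for rule 2, so it stays [ɡ].
/t/ — between /ɡ/ and /e/; rule 3 does not apply here → [t].
/e/ (between /t/ and /j/) occurs before a voiced consonant → [eː] by rule 1.

[diːweːmmeːɡteːj]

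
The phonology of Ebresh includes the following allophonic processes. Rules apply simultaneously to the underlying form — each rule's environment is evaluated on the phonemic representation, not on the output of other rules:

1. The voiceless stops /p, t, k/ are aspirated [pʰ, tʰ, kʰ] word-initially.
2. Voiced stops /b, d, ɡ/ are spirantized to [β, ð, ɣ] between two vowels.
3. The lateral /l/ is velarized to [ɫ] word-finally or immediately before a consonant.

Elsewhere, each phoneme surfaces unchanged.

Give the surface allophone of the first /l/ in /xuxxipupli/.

[l]

/l/ — between /p/ and /i/; rule 3 does not apply here → [l].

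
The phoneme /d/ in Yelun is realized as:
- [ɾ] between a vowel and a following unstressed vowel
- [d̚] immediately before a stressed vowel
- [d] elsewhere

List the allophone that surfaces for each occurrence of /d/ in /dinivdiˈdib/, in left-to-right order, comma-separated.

[d], [d], [d̚]

Occurrence 1 (position 1): no conditioning environment matches → elsewhere allophone [d].
Occurrence 2 (position 6): no conditioning environment matches → elsewhere allophone [d].
Occurrence 3 (position 8): immediately before a stressed vowel → [d̚].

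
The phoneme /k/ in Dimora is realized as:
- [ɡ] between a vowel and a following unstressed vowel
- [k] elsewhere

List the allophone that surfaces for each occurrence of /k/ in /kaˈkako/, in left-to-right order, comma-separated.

[k], [k], [ɡ]

Occurrence 1 (position 1): no conditioning environment matches → elsewhere allophone [k].
Occurrence 2 (position 3): no conditioning environment matches → elsewhere allophone [k].
Occurrence 3 (position 5): between a vowel and a following unstressed vowel → [ɡ].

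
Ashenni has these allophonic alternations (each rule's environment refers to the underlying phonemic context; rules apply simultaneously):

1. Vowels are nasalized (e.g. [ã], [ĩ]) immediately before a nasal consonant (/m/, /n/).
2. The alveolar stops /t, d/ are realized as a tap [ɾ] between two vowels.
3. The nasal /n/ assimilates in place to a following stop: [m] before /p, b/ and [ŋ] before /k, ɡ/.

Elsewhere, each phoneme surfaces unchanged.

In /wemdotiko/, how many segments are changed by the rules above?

2

Segments that undergo a rule: /e/ → [ẽ] (rule 1); /t/ → [ɾ] (rule 2).
All other segments surface unchanged.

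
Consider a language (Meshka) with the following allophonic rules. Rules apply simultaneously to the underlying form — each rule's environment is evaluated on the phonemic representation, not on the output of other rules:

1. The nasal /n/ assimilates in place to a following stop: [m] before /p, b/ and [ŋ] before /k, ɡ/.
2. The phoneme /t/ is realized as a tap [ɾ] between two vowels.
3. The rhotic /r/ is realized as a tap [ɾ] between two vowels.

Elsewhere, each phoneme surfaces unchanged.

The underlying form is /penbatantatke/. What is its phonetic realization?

/p/ stays [p].
/e/ (between /p/ and /n/) is unaffected → [e].
/n/ — between /e/ and /b/, before a labial or velar stop — surfaces as [m] (rule 1).
/b/ stays [b].
/a/ stays [a].
/t/ (between /a/ and /a/) occurs between two vowels → [ɾ] by rule 2.
/a/ — not in any rule's target class → [a].
/n/ — between /a/ and /t/; rule 1 does not apply here → [n].
/t/ (between /n/ and /a/): rule 2 targets it, but not between two vowels → unchanged [t].
/a/ (between /t/ and /t/): no rule targets it → [a].
/t/ (between /a/ and /k/) fails the environment for rule 2, so it stays [t].
/k/ — not in any rule's target class → [k].
/e/ — not in any rule's target class → [e].

[pembaɾantatke]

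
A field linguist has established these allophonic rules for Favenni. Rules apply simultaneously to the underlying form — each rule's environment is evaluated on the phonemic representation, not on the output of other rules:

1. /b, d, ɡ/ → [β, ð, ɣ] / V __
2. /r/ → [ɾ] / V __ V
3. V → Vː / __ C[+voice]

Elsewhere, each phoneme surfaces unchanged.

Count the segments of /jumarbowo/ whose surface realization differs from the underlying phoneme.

3

Segments that undergo a rule: /u/ → [uː] (rule 3); /a/ → [aː] (rule 3); /o/ → [oː] (rule 3).
All other segments surface unchanged.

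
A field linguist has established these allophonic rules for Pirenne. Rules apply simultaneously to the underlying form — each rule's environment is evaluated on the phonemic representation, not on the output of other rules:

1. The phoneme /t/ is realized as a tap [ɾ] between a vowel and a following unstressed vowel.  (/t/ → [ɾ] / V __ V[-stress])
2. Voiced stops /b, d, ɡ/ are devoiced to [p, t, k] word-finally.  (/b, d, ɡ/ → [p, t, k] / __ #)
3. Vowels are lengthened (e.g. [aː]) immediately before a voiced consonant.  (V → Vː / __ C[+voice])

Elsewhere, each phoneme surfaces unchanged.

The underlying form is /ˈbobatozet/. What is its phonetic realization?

[ˈboːbaɾoːzet]

/b/ (word-initial) is in the target of rule 2 but the environment (word-finally) is not met → [b].
/o/ (between /b/ and /b/) occurs before a voiced consonant → [oː] by rule 3.
/b/ (between /o/ and /a/) fails the environment for rule 2, so it stays [b].
/a/ — between /b/ and /t/; rule 3 does not apply here → [a].
/t/ — between /a/ and /o/, between a vowel and a following unstressed vowel — surfaces as [ɾ] (rule 1).
/o/ (between /t/ and /z/): before a voiced consonant, so rule 3 applies → [oː].
/z/ stays [z].
/e/ (between /z/ and /t/) fails the environment for rule 3, so it stays [e].
/t/ (word-final): rule 1 targets it, but not between a vowel and a following unstressed vowel → unchanged [t].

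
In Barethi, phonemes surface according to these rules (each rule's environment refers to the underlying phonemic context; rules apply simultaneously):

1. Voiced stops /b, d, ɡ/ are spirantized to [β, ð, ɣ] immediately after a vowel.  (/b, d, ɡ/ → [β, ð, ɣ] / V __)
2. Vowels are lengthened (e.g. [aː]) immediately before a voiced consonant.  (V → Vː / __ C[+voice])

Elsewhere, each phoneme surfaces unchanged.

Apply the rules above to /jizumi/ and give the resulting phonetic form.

[jiːzuːmi]

/i/ (between /j/ and /z/): before a voiced consonant, so rule 2 applies → [iː].
Rule 2 applies to /u/ (between /z/ and /m/: before a voiced consonant) → [uː].
/i/ — word-final; rule 2 does not apply here → [i].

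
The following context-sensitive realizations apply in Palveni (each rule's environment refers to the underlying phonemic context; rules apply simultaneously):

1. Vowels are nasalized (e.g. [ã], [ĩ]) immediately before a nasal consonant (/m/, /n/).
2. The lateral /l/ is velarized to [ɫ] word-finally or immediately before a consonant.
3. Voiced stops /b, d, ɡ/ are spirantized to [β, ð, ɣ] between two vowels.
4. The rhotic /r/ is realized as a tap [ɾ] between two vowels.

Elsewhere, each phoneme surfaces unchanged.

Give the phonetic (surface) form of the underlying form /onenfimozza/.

[õnẽnfĩmozza]

/o/ (word-initial) occurs before a nasal consonant → [õ] by rule 1.
/n/ (between /o/ and /e/) is unaffected → [n].
Rule 1 applies to /e/ (between /n/ and /n/: before a nasal consonant) → [ẽ].
/n/ (between /e/ and /f/) is unaffected → [n].
/f/ (between /n/ and /i/): no rule targets it → [f].
/i/ meets the environment for rule 1 (before a nasal consonant) → [ĩ].
/m/ (between /i/ and /o/): no rule targets it → [m].
/o/ — between /m/ and /z/; rule 1 does not apply here → [o].
/z/ (between /o/ and /z/) is unaffected → [z].
/z/ — not in any rule's target class → [z].
/a/ (word-final) fails the environment for rule 1, so it stays [a].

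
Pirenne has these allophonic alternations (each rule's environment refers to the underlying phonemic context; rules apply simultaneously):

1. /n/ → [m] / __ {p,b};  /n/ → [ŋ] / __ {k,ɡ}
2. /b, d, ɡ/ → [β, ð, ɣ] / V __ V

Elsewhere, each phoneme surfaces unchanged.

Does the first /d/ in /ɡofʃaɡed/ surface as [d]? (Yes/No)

Yes

/d/ (word-final) fails the environment for rule 2, so it stays [d].
The actual realization is [d], which matches [d].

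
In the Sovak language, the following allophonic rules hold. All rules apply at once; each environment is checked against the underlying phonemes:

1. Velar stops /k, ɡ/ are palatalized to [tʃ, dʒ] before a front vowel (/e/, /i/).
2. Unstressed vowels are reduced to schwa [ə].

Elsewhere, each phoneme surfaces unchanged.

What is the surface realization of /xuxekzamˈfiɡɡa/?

[xəxəkzəmˈfiɡɡə]

/x/ (word-initial) is unaffected → [x].
/u/ (between /x/ and /x/): in an unstressed syllable, so rule 2 applies → [ə].
/x/ (between /u/ and /e/) is unaffected → [x].
Rule 2 applies to /e/ (between /x/ and /k/: in an unstressed syllable) → [ə].
/k/ (between /e/ and /z/) fails the environment for rule 1, so it stays [k].
/z/ (between /k/ and /a/): no rule targets it → [z].
/a/ — between /z/ and /m/, in an unstressed syllable — surfaces as [ə] (rule 2).
/m/ (between /a/ and /f/): no rule targets it → [m].
/f/ — not in any rule's target class → [f].
/i/ (between /f/ and /ɡ/) is in the target of rule 2 but the environment (in an unstressed syllable) is not met → [i].
/ɡ/ (between /i/ and /ɡ/) is in the target of rule 1 but the environment (before a front vowel) is not met → [ɡ].
/ɡ/ — between /ɡ/ and /a/; rule 1 does not apply here → [ɡ].
/a/ (word-final) occurs in an unstressed syllable → [ə] by rule 2.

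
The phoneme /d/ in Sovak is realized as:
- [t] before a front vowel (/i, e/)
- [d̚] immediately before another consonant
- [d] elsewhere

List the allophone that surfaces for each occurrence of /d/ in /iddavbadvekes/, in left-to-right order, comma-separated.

[d̚], [d], [d̚]

Occurrence 1 (position 2): immediately before another consonant → [d̚].
Occurrence 2 (position 3): no conditioning environment matches → elsewhere allophone [d].
Occurrence 3 (position 8): immediately before another consonant → [d̚].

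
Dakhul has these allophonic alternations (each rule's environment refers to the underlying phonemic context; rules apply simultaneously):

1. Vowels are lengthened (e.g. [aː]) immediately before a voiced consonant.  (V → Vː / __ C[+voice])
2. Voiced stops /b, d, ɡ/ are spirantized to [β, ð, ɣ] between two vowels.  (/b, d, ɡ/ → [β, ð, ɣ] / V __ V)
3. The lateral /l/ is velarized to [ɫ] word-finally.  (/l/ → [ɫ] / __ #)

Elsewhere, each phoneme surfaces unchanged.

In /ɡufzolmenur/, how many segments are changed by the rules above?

Segments that undergo a rule: /o/ → [oː] (rule 1); /e/ → [eː] (rule 1); /u/ → [uː] (rule 1).
All other segments surface unchanged.

3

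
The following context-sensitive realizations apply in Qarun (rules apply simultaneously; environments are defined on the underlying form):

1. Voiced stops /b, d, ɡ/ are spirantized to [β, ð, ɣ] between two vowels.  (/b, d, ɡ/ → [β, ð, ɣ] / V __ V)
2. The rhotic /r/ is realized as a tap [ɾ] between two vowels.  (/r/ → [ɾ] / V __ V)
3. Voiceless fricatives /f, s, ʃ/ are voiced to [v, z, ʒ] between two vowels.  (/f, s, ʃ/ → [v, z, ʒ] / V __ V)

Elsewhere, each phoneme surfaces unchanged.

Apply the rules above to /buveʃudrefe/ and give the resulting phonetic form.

/b/ (word-initial) fails the environment for rule 1, so it stays [b].
/u/ stays [u].
/v/ stays [v].
/e/ (between /v/ and /ʃ/) is unaffected → [e].
Rule 3 applies to /ʃ/ (between /e/ and /u/: between two vowels) → [ʒ].
/u/ (between /ʃ/ and /d/) is unaffected → [u].
/d/ (between /u/ and /r/): rule 1 targets it, but not between two vowels → unchanged [d].
/r/ (between /d/ and /e/) fails the environment for rule 2, so it stays [r].
/e/ stays [e].
/f/ — between /e/ and /e/, between two vowels — surfaces as [v] (rule 3).
/e/ (word-final) is unaffected → [e].

[buveʒudreve]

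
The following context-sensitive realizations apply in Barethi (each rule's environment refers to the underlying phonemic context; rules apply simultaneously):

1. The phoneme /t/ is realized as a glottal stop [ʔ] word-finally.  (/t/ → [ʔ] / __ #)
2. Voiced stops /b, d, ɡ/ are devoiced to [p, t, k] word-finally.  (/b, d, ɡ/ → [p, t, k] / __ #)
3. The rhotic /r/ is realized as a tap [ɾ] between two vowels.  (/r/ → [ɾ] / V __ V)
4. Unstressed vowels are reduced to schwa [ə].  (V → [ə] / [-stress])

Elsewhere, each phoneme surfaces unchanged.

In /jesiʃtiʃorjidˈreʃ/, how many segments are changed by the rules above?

5

Segments that undergo a rule: /e/ → [ə] (rule 4); /i/ → [ə] (rule 4); /i/ → [ə] (rule 4); /o/ → [ə] (rule 4); /i/ → [ə] (rule 4).
All other segments surface unchanged.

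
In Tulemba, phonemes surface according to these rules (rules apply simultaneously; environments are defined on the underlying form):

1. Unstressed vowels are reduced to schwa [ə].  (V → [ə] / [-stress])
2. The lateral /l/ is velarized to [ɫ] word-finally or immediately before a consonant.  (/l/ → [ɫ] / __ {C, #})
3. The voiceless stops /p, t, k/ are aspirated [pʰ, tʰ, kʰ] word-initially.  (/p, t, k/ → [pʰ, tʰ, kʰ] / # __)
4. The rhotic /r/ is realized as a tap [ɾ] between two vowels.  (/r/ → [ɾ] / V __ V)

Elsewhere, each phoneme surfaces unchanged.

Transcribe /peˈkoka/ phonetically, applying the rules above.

[pʰəˈkokə]

/p/ meets the environment for rule 3 (word-initially) → [pʰ].
/e/ (between /p/ and /k/): in an unstressed syllable, so rule 1 applies → [ə].
/k/ (between /e/ and /o/): rule 3 targets it, but not word-initially → unchanged [k].
/o/ — between /k/ and /k/; rule 1 does not apply here → [o].
/k/ (between /o/ and /a/): rule 3 targets it, but not word-initially → unchanged [k].
/a/ meets the environment for rule 1 (in an unstressed syllable) → [ə].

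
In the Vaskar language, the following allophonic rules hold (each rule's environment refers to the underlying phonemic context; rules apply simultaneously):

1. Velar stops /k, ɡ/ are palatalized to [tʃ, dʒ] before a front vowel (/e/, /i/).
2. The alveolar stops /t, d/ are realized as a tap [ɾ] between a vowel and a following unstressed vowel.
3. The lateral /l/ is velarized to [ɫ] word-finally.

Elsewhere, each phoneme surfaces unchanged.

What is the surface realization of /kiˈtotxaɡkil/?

/k/ — word-initial, before a front vowel — surfaces as [tʃ] (rule 1).
/i/ (between /k/ and /t/) is unaffected → [i].
/t/ — between /i/ and /o/; rule 2 does not apply here → [t].
/o/ (between /t/ and /t/): no rule targets it → [o].
/t/ (between /o/ and /x/) fails the environment for rule 2, so it stays [t].
/x/ (between /t/ and /a/) is unaffected → [x].
/a/ stays [a].
/ɡ/ (between /a/ and /k/) is in the target of rule 1 but the environment (before a front vowel) is not met → [ɡ].
Rule 1 applies to /k/ (between /ɡ/ and /i/: before a front vowel) → [tʃ].
/i/ (between /k/ and /l/): no rule targets it → [i].
/l/ — word-final, word-finally — surfaces as [ɫ] (rule 3).

[tʃiˈtotxaɡtʃiɫ]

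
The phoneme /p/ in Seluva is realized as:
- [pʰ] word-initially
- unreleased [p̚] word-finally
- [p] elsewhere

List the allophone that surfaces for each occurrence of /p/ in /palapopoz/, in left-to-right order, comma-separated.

[pʰ], [p], [p]

Occurrence 1 (position 1): word-initially → [pʰ].
Occurrence 2 (position 5): no conditioning environment matches → elsewhere allophone [p].
Occurrence 3 (position 7): no conditioning environment matches → elsewhere allophone [p].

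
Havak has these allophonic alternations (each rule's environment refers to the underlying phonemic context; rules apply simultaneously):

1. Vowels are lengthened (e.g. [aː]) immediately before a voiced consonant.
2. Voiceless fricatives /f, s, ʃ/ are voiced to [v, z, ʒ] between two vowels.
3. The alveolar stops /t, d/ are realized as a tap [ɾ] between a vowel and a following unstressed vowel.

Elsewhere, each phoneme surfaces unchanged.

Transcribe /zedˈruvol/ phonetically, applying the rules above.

[zeːdˈruːvoːl]

/e/ (between /z/ and /d/) occurs before a voiced consonant → [eː] by rule 1.
/d/ (between /e/ and /r/) is in the target of rule 3 but the environment (between a vowel and a following unstressed vowel) is not met → [d].
/u/ meets the environment for rule 1 (before a voiced consonant) → [uː].
/o/ (between /v/ and /l/) occurs before a voiced consonant → [oː] by rule 1.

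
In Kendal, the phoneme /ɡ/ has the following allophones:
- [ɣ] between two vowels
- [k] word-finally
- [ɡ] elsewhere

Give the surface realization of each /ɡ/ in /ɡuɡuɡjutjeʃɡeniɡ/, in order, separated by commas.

Occurrence 1 (position 1): no conditioning environment matches → elsewhere allophone [ɡ].
Occurrence 2 (position 3): between two vowels → [ɣ].
Occurrence 3 (position 5): no conditioning environment matches → elsewhere allophone [ɡ].
Occurrence 4 (position 12): no conditioning environment matches → elsewhere allophone [ɡ].
Occurrence 5 (position 16): word-finally → [k].

[ɡ], [ɣ], [ɡ], [ɡ], [k]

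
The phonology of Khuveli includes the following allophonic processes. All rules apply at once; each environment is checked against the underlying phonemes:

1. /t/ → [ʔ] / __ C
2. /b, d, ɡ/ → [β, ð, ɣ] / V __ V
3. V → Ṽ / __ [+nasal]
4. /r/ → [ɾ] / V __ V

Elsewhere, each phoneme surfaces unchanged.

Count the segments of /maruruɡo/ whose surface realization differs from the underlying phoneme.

Segments that undergo a rule: /r/ → [ɾ] (rule 4); /r/ → [ɾ] (rule 4); /ɡ/ → [ɣ] (rule 2).
All other segments surface unchanged.

3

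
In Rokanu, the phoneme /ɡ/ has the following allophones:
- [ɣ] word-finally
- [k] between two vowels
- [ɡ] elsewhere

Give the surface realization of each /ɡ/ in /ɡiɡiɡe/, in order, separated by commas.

Occurrence 1 (position 1): no conditioning environment matches → elsewhere allophone [ɡ].
Occurrence 2 (position 3): between two vowels → [k].
Occurrence 3 (position 5): between two vowels → [k].

[ɡ], [k], [k]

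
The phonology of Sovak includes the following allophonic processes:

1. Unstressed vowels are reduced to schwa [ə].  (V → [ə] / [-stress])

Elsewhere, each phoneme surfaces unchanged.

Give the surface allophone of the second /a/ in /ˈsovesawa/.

[ə]

/a/ — word-final, in an unstressed syllable — surfaces as [ə] (rule 1).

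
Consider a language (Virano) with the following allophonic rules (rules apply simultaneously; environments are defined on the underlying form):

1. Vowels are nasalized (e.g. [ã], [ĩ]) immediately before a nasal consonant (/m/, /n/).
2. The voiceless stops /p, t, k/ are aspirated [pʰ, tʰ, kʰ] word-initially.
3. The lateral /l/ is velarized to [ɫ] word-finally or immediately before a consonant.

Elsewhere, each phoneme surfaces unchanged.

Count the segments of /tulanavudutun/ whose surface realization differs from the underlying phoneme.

Segments that undergo a rule: /t/ → [tʰ] (rule 2); /a/ → [ã] (rule 1); /u/ → [ũ] (rule 1).
All other segments surface unchanged.

3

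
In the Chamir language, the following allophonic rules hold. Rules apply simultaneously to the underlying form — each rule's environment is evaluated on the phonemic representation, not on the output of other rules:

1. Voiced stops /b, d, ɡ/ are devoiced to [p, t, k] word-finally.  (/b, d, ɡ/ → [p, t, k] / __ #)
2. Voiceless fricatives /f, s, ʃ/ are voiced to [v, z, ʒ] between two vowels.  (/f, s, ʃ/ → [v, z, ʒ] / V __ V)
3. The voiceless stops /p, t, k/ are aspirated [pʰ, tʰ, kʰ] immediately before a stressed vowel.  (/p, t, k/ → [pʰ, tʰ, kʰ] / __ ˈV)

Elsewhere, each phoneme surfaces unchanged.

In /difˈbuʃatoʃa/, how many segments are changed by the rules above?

Segments that undergo a rule: /ʃ/ → [ʒ] (rule 2); /ʃ/ → [ʒ] (rule 2).
All other segments surface unchanged.

2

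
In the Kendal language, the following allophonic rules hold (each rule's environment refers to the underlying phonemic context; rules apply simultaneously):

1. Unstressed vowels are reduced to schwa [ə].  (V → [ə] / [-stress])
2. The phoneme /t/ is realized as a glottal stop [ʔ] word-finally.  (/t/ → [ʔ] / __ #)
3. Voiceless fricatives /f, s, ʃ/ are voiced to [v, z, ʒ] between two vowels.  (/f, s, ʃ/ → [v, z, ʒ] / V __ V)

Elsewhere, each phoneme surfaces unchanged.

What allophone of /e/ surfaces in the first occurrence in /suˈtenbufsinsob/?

/e/ (between /t/ and /n/) is in the target of rule 1 but the environment (in an unstressed syllable) is not met → [e].

[e]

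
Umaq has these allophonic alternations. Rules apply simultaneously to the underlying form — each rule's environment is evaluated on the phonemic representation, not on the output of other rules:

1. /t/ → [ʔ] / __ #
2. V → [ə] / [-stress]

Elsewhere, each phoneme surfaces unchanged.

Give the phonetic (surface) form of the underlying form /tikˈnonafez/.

/t/ (word-initial) is in the target of rule 1 but the environment (word-finally) is not met → [t].
/i/ meets the environment for rule 2 (in an unstressed syllable) → [ə].
/o/ — between /n/ and /n/; rule 2 does not apply here → [o].
/a/ (between /n/ and /f/) occurs in an unstressed syllable → [ə] by rule 2.
/e/ (between /f/ and /z/) occurs in an unstressed syllable → [ə] by rule 2.

[təkˈnonəfəz]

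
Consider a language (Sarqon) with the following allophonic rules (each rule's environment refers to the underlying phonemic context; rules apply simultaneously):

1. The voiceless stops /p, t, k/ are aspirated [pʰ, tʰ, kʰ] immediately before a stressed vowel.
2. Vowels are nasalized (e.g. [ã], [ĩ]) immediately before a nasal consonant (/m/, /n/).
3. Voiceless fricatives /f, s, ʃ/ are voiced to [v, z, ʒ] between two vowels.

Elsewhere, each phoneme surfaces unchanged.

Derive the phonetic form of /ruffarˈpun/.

[ruffarˈpʰũn]

/r/ (word-initial) is unaffected → [r].
/u/ (between /r/ and /f/) fails the environment for rule 2, so it stays [u].
/f/ — between /u/ and /f/; rule 3 does not apply here → [f].
/f/ (between /f/ and /a/) fails the environment for rule 3, so it stays [f].
/a/ (between /f/ and /r/): rule 2 targets it, but not before a nasal consonant → unchanged [a].
/r/ (between /a/ and /p/): no rule targets it → [r].
/p/ (between /r/ and /u/) occurs immediately before a stressed vowel → [pʰ] by rule 1.
/u/ (between /p/ and /n/) occurs before a nasal consonant → [ũ] by rule 2.
/n/ — not in any rule's target class → [n].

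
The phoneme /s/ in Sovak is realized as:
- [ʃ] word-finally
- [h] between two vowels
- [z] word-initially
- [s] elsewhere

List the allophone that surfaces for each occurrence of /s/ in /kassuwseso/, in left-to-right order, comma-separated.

[s], [s], [s], [h]

Occurrence 1 (position 3): no conditioning environment matches → elsewhere allophone [s].
Occurrence 2 (position 4): no conditioning environment matches → elsewhere allophone [s].
Occurrence 3 (position 7): no conditioning environment matches → elsewhere allophone [s].
Occurrence 4 (position 9): between two vowels → [h].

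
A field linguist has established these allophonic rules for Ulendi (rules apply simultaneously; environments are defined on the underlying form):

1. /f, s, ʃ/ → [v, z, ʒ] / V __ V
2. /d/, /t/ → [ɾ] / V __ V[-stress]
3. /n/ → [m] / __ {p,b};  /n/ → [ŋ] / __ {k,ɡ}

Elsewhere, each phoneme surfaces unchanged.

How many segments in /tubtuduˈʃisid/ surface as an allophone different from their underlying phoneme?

3

Segments that undergo a rule: /d/ → [ɾ] (rule 2); /ʃ/ → [ʒ] (rule 1); /s/ → [z] (rule 1).
All other segments surface unchanged.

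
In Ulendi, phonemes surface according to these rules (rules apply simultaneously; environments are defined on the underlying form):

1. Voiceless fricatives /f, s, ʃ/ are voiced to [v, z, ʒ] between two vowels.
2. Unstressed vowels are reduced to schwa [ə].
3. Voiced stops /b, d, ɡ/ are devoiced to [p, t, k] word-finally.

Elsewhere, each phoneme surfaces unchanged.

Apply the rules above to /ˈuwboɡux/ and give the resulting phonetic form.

[ˈuwbəɡəx]

/u/ (word-initial): rule 2 targets it, but not in an unstressed syllable → unchanged [u].
/w/ — not in any rule's target class → [w].
/b/ (between /w/ and /o/): rule 3 targets it, but not word-finally → unchanged [b].
/o/ meets the environment for rule 2 (in an unstressed syllable) → [ə].
/ɡ/ — between /o/ and /u/; rule 3 does not apply here → [ɡ].
/u/ meets the environment for rule 2 (in an unstressed syllable) → [ə].
/x/ — not in any rule's target class → [x].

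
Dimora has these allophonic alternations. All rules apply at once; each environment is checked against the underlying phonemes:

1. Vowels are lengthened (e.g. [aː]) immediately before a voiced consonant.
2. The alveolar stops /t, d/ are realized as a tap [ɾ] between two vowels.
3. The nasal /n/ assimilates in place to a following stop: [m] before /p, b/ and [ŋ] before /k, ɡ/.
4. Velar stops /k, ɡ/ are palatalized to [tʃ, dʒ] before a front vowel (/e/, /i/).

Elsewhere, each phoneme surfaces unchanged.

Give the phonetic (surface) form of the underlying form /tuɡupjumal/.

/t/ (word-initial) is in the target of rule 2 but the environment (between two vowels) is not met → [t].
/u/ — between /t/ and /ɡ/, before a voiced consonant — surfaces as [uː] (rule 1).
/ɡ/ (between /u/ and /u/) fails the environment for rule 4, so it stays [ɡ].
/u/ (between /ɡ/ and /p/) fails the environment for rule 1, so it stays [u].
/p/ (between /u/ and /j/): no rule targets it → [p].
/j/ (between /p/ and /u/) is unaffected → [j].
/u/ (between /j/ and /m/): before a voiced consonant, so rule 1 applies → [uː].
/m/ (between /u/ and /a/) is unaffected → [m].
/a/ (between /m/ and /l/): before a voiced consonant, so rule 1 applies → [aː].
/l/ stays [l].

[tuːɡupjuːmaːl]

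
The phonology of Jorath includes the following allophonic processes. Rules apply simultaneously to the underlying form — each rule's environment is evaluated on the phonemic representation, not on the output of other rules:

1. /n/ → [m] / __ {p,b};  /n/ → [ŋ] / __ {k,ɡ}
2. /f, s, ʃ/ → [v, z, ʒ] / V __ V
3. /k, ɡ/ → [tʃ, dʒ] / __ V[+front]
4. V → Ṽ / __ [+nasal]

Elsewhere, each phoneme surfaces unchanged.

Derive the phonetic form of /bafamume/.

/b/ — not in any rule's target class → [b].
/a/ (between /b/ and /f/) fails the environment for rule 4, so it stays [a].
/f/ (between /a/ and /a/): between two vowels, so rule 2 applies → [v].
/a/ (between /f/ and /m/) occurs before a nasal consonant → [ã] by rule 4.
/m/ stays [m].
/u/ (between /m/ and /m/) occurs before a nasal consonant → [ũ] by rule 4.
/m/ — not in any rule's target class → [m].
/e/ — word-final; rule 4 does not apply here → [e].

[bavãmũme]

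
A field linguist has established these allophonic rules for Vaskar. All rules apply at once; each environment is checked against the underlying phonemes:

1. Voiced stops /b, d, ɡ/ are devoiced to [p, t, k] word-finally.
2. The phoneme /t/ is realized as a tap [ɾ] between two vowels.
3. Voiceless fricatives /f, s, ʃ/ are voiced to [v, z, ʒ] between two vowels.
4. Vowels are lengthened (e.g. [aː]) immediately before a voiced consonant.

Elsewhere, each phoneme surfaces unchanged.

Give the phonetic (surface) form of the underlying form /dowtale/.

[doːwtaːle]

/d/ (word-initial): rule 1 targets it, but not word-finally → unchanged [d].
/o/ — between /d/ and /w/, before a voiced consonant — surfaces as [oː] (rule 4).
/w/ stays [w].
/t/ (between /w/ and /a/) fails the environment for rule 2, so it stays [t].
/a/ (between /t/ and /l/): before a voiced consonant, so rule 4 applies → [aː].
/l/ (between /a/ and /e/) is unaffected → [l].
/e/ (word-final) fails the environment for rule 4, so it stays [e].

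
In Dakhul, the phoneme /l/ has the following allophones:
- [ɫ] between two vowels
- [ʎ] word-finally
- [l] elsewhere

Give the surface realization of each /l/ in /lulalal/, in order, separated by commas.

[l], [ɫ], [ɫ], [ʎ]

Occurrence 1 (position 1): no conditioning environment matches → elsewhere allophone [l].
Occurrence 2 (position 3): between two vowels → [ɫ].
Occurrence 3 (position 5): between two vowels → [ɫ].
Occurrence 4 (position 7): word-finally → [ʎ].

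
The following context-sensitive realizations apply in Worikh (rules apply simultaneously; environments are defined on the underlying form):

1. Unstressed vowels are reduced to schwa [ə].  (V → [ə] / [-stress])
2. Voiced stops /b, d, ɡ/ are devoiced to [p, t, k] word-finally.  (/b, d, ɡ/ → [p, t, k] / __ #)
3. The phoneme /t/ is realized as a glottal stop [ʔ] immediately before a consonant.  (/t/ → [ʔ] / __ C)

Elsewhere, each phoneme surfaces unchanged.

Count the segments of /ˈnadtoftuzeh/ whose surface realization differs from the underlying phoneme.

Segments that undergo a rule: /o/ → [ə] (rule 1); /u/ → [ə] (rule 1); /e/ → [ə] (rule 1).
All other segments surface unchanged.

3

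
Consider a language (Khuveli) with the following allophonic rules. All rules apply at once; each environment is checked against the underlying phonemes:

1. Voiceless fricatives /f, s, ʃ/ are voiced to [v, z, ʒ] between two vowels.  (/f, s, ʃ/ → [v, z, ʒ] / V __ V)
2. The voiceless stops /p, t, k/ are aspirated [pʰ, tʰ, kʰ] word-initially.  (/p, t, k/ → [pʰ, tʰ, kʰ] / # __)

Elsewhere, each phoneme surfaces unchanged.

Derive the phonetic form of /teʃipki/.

/t/ — word-initial, word-initially — surfaces as [tʰ] (rule 2).
/e/ (between /t/ and /ʃ/): no rule targets it → [e].
/ʃ/ (between /e/ and /i/) occurs between two vowels → [ʒ] by rule 1.
/i/ — not in any rule's target class → [i].
/p/ (between /i/ and /k/) is in the target of rule 2 but the environment (word-initially) is not met → [p].
/k/ (between /p/ and /i/): rule 2 targets it, but not word-initially → unchanged [k].
/i/ — not in any rule's target class → [i].

[tʰeʒipki]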